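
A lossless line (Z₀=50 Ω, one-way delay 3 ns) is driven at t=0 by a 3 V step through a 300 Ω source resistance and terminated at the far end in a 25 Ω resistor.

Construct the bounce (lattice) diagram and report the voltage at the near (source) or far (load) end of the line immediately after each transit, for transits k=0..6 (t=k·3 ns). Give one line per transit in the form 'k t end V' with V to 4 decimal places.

Γ_L=-0.333333, Γ_S=0.714286; launch V₁=3·50/350=0.428571
k=0 src: V=0.4286
k=1 load: inc=0.428571, refl=0.428571·-0.333333=-0.1429; V=0.000000+0.428571+-0.142857=0.2857
k=2 src: inc=-0.142857, refl=-0.142857·0.714286=-0.1020; V=0.428571+-0.142857+-0.102041=0.1837
k=3 load: inc=-0.102041, refl=-0.102041·-0.333333=0.0340; V=0.285714+-0.102041+0.034014=0.2177
k=4 src: inc=0.034014, refl=0.034014·0.714286=0.0243; V=0.183673+0.034014+0.024295=0.2420
k=5 load: inc=0.024295, refl=0.024295·-0.333333=-0.0081; V=0.217687+0.024295+-0.008098=0.2339
k=6 src: inc=-0.008098, refl=-0.008098·0.714286=-0.0058; V=0.241983+-0.008098+-0.005785=0.2281

0 0 source 0.4286
1 3 load 0.2857
2 6 source 0.1837
3 9 load 0.2177
4 12 source 0.2420
5 15 load 0.2339
6 18 source 0.2281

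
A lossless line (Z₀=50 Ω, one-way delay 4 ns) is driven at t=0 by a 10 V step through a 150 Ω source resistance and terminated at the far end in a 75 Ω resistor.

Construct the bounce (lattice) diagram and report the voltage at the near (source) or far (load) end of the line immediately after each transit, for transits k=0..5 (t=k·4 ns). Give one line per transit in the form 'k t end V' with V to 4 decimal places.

Γ_L=0.200000, Γ_S=0.500000; launch V₁=10·50/200=2.500000
k=0 src: V=2.5000
k=1 load: inc=2.500000, refl=2.500000·0.200000=0.5000; V=0.000000+2.500000+0.500000=3.0000
k=2 src: inc=0.500000, refl=0.500000·0.500000=0.2500; V=2.500000+0.500000+0.250000=3.2500
k=3 load: inc=0.250000, refl=0.250000·0.200000=0.0500; V=3.000000+0.250000+0.050000=3.3000
k=4 src: inc=0.050000, refl=0.050000·0.500000=0.0250; V=3.250000+0.050000+0.025000=3.3250
k=5 load: inc=0.025000, refl=0.025000·0.200000=0.0050; V=3.300000+0.025000+0.005000=3.3300

0 0 source 2.5000
1 4 load 3.0000
2 8 source 3.2500
3 12 load 3.3000
4 16 source 3.3250
5 20 load 3.3300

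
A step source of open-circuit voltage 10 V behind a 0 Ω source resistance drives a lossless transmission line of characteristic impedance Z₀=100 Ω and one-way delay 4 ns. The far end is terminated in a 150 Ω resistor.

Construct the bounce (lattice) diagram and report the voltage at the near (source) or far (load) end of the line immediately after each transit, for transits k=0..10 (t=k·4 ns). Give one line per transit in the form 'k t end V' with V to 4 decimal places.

Γ_L=0.200000, Γ_S=-1.000000; launch V₁=10·100/100=10.000000
k=0 src: V=10.0000
k=1 load: inc=10.000000, refl=10.000000·0.200000=2.0000; V=0.000000+10.000000+2.000000=12.0000
k=2 src: inc=2.000000, refl=2.000000·-1.000000=-2.0000; V=10.000000+2.000000+-2.000000=10.0000
k=3 load: inc=-2.000000, refl=-2.000000·0.200000=-0.4000; V=12.000000+-2.000000+-0.400000=9.6000
k=4 src: inc=-0.400000, refl=-0.400000·-1.000000=0.4000; V=10.000000+-0.400000+0.400000=10.0000
k=5 load: inc=0.400000, refl=0.400000·0.200000=0.0800; V=9.600000+0.400000+0.080000=10.0800
k=6 src: inc=0.080000, refl=0.080000·-1.000000=-0.0800; V=10.000000+0.080000+-0.080000=10.0000
k=7 load: inc=-0.080000, refl=-0.080000·0.200000=-0.0160; V=10.080000+-0.080000+-0.016000=9.9840
k=8 src: inc=-0.016000, refl=-0.016000·-1.000000=0.0160; V=10.000000+-0.016000+0.016000=10.0000
k=9 load: inc=0.016000, refl=0.016000·0.200000=0.0032; V=9.984000+0.016000+0.003200=10.0032
k=10 src: inc=0.003200, refl=0.003200·-1.000000=-0.0032; V=10.000000+0.003200+-0.003200=10.0000

0 0 source 10.0000
1 4 load 12.0000
2 8 source 10.0000
3 12 load 9.6000
4 16 source 10.0000
5 20 load 10.0800
6 24 source 10.0000
7 28 load 9.9840
8 32 source 10.0000
9 36 load 10.0032
10 40 source 10.0000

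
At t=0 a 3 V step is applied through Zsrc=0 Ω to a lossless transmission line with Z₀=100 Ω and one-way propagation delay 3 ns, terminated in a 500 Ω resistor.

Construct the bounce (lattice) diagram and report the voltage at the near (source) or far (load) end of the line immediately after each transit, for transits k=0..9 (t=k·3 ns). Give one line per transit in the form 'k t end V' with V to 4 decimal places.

0 0 source 3.0000
1 3 load 5.0000
2 6 source 3.0000
3 9 load 1.6667
4 12 source 3.0000
5 15 load 3.8889
6 18 source 3.0000
7 21 load 2.4074
8 24 source 3.0000
9 27 load 3.3951

Γ_L=0.666667, Γ_S=-1.000000; launch V₁=3·100/100=3.000000
k=0 src: V=3.0000
k=1 load: inc=3.000000, refl=3.000000·0.666667=2.0000; V=0.000000+3.000000+2.000000=5.0000
k=2 src: inc=2.000000, refl=2.000000·-1.000000=-2.0000; V=3.000000+2.000000+-2.000000=3.0000
k=3 load: inc=-2.000000, refl=-2.000000·0.666667=-1.3333; V=5.000000+-2.000000+-1.333333=1.6667
k=4 src: inc=-1.333333, refl=-1.333333·-1.000000=1.3333; V=3.000000+-1.333333+1.333333=3.0000
k=5 load: inc=1.333333, refl=1.333333·0.666667=0.8889; V=1.666667+1.333333+0.888889=3.8889
k=6 src: inc=0.888889, refl=0.888889·-1.000000=-0.8889; V=3.000000+0.888889+-0.888889=3.0000
k=7 load: inc=-0.888889, refl=-0.888889·0.666667=-0.5926; V=3.888889+-0.888889+-0.592593=2.4074
k=8 src: inc=-0.592593, refl=-0.592593·-1.000000=0.5926; V=3.000000+-0.592593+0.592593=3.0000
k=9 load: inc=0.592593, refl=0.592593·0.666667=0.3951; V=2.407407+0.592593+0.395062=3.3951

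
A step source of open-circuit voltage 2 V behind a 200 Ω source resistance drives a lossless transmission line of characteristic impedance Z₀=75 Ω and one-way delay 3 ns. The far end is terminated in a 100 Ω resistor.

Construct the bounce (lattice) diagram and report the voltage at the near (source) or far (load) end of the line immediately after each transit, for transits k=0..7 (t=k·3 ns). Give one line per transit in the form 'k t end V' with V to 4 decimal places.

Γ_L=0.142857, Γ_S=0.454545; launch V₁=2·75/275=0.545455
k=0 src: V=0.5455
k=1 load: inc=0.545455, refl=0.545455·0.142857=0.0779; V=0.000000+0.545455+0.077922=0.6234
k=2 src: inc=0.077922, refl=0.077922·0.454545=0.0354; V=0.545455+0.077922+0.035419=0.6588
k=3 load: inc=0.035419, refl=0.035419·0.142857=0.0051; V=0.623377+0.035419+0.005060=0.6639
k=4 src: inc=0.005060, refl=0.005060·0.454545=0.0023; V=0.658796+0.005060+0.002300=0.6662
k=5 load: inc=0.002300, refl=0.002300·0.142857=0.0003; V=0.663856+0.002300+0.000329=0.6665
k=6 src: inc=0.000329, refl=0.000329·0.454545=0.0001; V=0.666156+0.000329+0.000149=0.6666
k=7 load: inc=0.000149, refl=0.000149·0.142857=0.0000; V=0.666484+0.000149+0.000021=0.6667

0 0 source 0.5455
1 3 load 0.6234
2 6 source 0.6588
3 9 load 0.6639
4 12 source 0.6662
5 15 load 0.6665
6 18 source 0.6666
7 21 load 0.6667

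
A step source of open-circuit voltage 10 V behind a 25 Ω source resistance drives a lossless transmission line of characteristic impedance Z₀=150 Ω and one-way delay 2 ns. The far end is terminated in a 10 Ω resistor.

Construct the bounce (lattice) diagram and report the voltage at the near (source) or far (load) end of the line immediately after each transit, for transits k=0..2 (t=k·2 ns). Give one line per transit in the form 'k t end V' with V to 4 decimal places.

Γ_L=-0.875000, Γ_S=-0.714286; launch V₁=10·150/175=8.571429
k=0 src: V=8.5714
k=1 load: inc=8.571429, refl=8.571429·-0.875000=-7.5000; V=0.000000+8.571429+-7.500000=1.0714
k=2 src: inc=-7.500000, refl=-7.500000·-0.714286=5.3571; V=8.571429+-7.500000+5.357143=6.4286

0 0 source 8.5714
1 2 load 1.0714
2 4 source 6.4286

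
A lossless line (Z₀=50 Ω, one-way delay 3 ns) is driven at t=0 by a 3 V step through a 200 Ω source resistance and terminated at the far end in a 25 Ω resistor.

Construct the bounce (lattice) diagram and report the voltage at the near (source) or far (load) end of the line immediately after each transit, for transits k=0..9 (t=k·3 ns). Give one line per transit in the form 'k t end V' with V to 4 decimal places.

Γ_L=-0.333333, Γ_S=0.600000; launch V₁=3·50/250=0.600000
k=0 src: V=0.6000
k=1 load: inc=0.600000, refl=0.600000·-0.333333=-0.2000; V=0.000000+0.600000+-0.200000=0.4000
k=2 src: inc=-0.200000, refl=-0.200000·0.600000=-0.1200; V=0.600000+-0.200000+-0.120000=0.2800
k=3 load: inc=-0.120000, refl=-0.120000·-0.333333=0.0400; V=0.400000+-0.120000+0.040000=0.3200
k=4 src: inc=0.040000, refl=0.040000·0.600000=0.0240; V=0.280000+0.040000+0.024000=0.3440
k=5 load: inc=0.024000, refl=0.024000·-0.333333=-0.0080; V=0.320000+0.024000+-0.008000=0.3360
k=6 src: inc=-0.008000, refl=-0.008000·0.600000=-0.0048; V=0.344000+-0.008000+-0.004800=0.3312
k=7 load: inc=-0.004800, refl=-0.004800·-0.333333=0.0016; V=0.336000+-0.004800+0.001600=0.3328
k=8 src: inc=0.001600, refl=0.001600·0.600000=0.0010; V=0.331200+0.001600+0.000960=0.3338
k=9 load: inc=0.000960, refl=0.000960·-0.333333=-0.0003; V=0.332800+0.000960+-0.000320=0.3334

0 0 source 0.6000
1 3 load 0.4000
2 6 source 0.2800
3 9 load 0.3200
4 12 source 0.3440
5 15 load 0.3360
6 18 source 0.3312
7 21 load 0.3328
8 24 source 0.3338
9 27 load 0.3334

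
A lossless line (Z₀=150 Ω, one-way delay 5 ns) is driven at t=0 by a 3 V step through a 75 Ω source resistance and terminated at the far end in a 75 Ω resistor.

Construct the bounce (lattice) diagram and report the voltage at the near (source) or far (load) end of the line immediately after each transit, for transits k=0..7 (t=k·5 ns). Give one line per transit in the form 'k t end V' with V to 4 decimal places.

Γ_L=-0.333333, Γ_S=-0.333333; launch V₁=3·150/225=2.000000
k=0 src: V=2.0000
k=1 load: inc=2.000000, refl=2.000000·-0.333333=-0.6667; V=0.000000+2.000000+-0.666667=1.3333
k=2 src: inc=-0.666667, refl=-0.666667·-0.333333=0.2222; V=2.000000+-0.666667+0.222222=1.5556
k=3 load: inc=0.222222, refl=0.222222·-0.333333=-0.0741; V=1.333333+0.222222+-0.074074=1.4815
k=4 src: inc=-0.074074, refl=-0.074074·-0.333333=0.0247; V=1.555556+-0.074074+0.024691=1.5062
k=5 load: inc=0.024691, refl=0.024691·-0.333333=-0.0082; V=1.481481+0.024691+-0.008230=1.4979
k=6 src: inc=-0.008230, refl=-0.008230·-0.333333=0.0027; V=1.506173+-0.008230+0.002743=1.5007
k=7 load: inc=0.002743, refl=0.002743·-0.333333=-0.0009; V=1.497942+0.002743+-0.000914=1.4998

0 0 source 2.0000
1 5 load 1.3333
2 10 source 1.5556
3 15 load 1.4815
4 20 source 1.5062
5 25 load 1.4979
6 30 source 1.5007
7 35 load 1.4998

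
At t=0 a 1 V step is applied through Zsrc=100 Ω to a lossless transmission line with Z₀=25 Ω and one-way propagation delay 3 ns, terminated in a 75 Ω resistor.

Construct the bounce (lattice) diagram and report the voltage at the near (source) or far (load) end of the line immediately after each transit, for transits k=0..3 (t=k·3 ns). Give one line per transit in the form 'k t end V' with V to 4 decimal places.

0 0 source 0.2000
1 3 load 0.3000
2 6 source 0.3600
3 9 load 0.3900

Γ_L=0.500000, Γ_S=0.600000; launch V₁=1·25/125=0.200000
k=0 src: V=0.2000
k=1 load: inc=0.200000, refl=0.200000·0.500000=0.1000; V=0.000000+0.200000+0.100000=0.3000
k=2 src: inc=0.100000, refl=0.100000·0.600000=0.0600; V=0.200000+0.100000+0.060000=0.3600
k=3 load: inc=0.060000, refl=0.060000·0.500000=0.0300; V=0.300000+0.060000+0.030000=0.3900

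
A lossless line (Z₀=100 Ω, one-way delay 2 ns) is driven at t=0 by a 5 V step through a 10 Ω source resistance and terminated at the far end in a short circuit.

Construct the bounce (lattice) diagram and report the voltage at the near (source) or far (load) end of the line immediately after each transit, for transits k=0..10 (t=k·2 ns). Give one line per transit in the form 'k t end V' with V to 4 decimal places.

0 0 source 4.5455
1 2 load 0.0000
2 4 source 3.7190
3 6 load 0.0000
4 8 source 3.0428
5 10 load 0.0000
6 12 source 2.4896
7 14 load 0.0000
8 16 source 2.0369
9 18 load 0.0000
10 20 source 1.6666

Γ_L=-1.000000, Γ_S=-0.818182; launch V₁=5·100/110=4.545455
k=0 src: V=4.5455
k=1 load: inc=4.545455, refl=4.545455·-1.000000=-4.5455; V=0.000000+4.545455+-4.545455=0.0000
k=2 src: inc=-4.545455, refl=-4.545455·-0.818182=3.7190; V=4.545455+-4.545455+3.719008=3.7190
k=3 load: inc=3.719008, refl=3.719008·-1.000000=-3.7190; V=0.000000+3.719008+-3.719008=0.0000
k=4 src: inc=-3.719008, refl=-3.719008·-0.818182=3.0428; V=3.719008+-3.719008+3.042825=3.0428
k=5 load: inc=3.042825, refl=3.042825·-1.000000=-3.0428; V=0.000000+3.042825+-3.042825=0.0000
k=6 src: inc=-3.042825, refl=-3.042825·-0.818182=2.4896; V=3.042825+-3.042825+2.489584=2.4896
k=7 load: inc=2.489584, refl=2.489584·-1.000000=-2.4896; V=0.000000+2.489584+-2.489584=0.0000
k=8 src: inc=-2.489584, refl=-2.489584·-0.818182=2.0369; V=2.489584+-2.489584+2.036932=2.0369
k=9 load: inc=2.036932, refl=2.036932·-1.000000=-2.0369; V=0.000000+2.036932+-2.036932=0.0000
k=10 src: inc=-2.036932, refl=-2.036932·-0.818182=1.6666; V=2.036932+-2.036932+1.666581=1.6666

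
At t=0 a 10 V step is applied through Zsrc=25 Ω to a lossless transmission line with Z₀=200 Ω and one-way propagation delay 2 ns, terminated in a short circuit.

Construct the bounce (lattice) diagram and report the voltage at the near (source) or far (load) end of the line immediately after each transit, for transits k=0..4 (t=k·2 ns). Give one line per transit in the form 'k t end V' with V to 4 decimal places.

0 0 source 8.8889
1 2 load 0.0000
2 4 source 6.9136
3 6 load 0.0000
4 8 source 5.3772

Γ_L=-1.000000, Γ_S=-0.777778; launch V₁=10·200/225=8.888889
k=0 src: V=8.8889
k=1 load: inc=8.888889, refl=8.888889·-1.000000=-8.8889; V=0.000000+8.888889+-8.888889=0.0000
k=2 src: inc=-8.888889, refl=-8.888889·-0.777778=6.9136; V=8.888889+-8.888889+6.913580=6.9136
k=3 load: inc=6.913580, refl=6.913580·-1.000000=-6.9136; V=0.000000+6.913580+-6.913580=0.0000
k=4 src: inc=-6.913580, refl=-6.913580·-0.777778=5.3772; V=6.913580+-6.913580+5.377229=5.3772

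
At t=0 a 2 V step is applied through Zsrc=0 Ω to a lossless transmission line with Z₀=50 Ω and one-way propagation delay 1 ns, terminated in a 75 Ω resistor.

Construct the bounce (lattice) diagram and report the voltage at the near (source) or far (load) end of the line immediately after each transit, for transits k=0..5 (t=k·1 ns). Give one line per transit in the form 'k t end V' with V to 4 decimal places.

0 0 source 2.0000
1 1 load 2.4000
2 2 source 2.0000
3 3 load 1.9200
4 4 source 2.0000
5 5 load 2.0160

Γ_L=0.200000, Γ_S=-1.000000; launch V₁=2·50/50=2.000000
k=0 src: V=2.0000
k=1 load: inc=2.000000, refl=2.000000·0.200000=0.4000; V=0.000000+2.000000+0.400000=2.4000
k=2 src: inc=0.400000, refl=0.400000·-1.000000=-0.4000; V=2.000000+0.400000+-0.400000=2.0000
k=3 load: inc=-0.400000, refl=-0.400000·0.200000=-0.0800; V=2.400000+-0.400000+-0.080000=1.9200
k=4 src: inc=-0.080000, refl=-0.080000·-1.000000=0.0800; V=2.000000+-0.080000+0.080000=2.0000
k=5 load: inc=0.080000, refl=0.080000·0.200000=0.0160; V=1.920000+0.080000+0.016000=2.0160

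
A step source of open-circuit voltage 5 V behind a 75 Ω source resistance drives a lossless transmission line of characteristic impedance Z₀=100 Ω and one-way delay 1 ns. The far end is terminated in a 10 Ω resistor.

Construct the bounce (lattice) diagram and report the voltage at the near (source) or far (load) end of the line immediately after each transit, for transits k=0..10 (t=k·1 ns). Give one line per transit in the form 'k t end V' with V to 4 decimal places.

0 0 source 2.8571
1 1 load 0.5195
2 2 source 0.8534
3 3 load 0.5802
4 4 source 0.6192
5 5 load 0.5873
6 6 source 0.5919
7 7 load 0.5881
8 8 source 0.5887
9 9 load 0.5882
10 10 source 0.5883

Γ_L=-0.818182, Γ_S=-0.142857; launch V₁=5·100/175=2.857143
k=0 src: V=2.8571
k=1 load: inc=2.857143, refl=2.857143·-0.818182=-2.3377; V=0.000000+2.857143+-2.337662=0.5195
k=2 src: inc=-2.337662, refl=-2.337662·-0.142857=0.3340; V=2.857143+-2.337662+0.333952=0.8534
k=3 load: inc=0.333952, refl=0.333952·-0.818182=-0.2732; V=0.519481+0.333952+-0.273233=0.5802
k=4 src: inc=-0.273233, refl=-0.273233·-0.142857=0.0390; V=0.853432+-0.273233+0.039033=0.6192
k=5 load: inc=0.039033, refl=0.039033·-0.818182=-0.0319; V=0.580199+0.039033+-0.031936=0.5873
k=6 src: inc=-0.031936, refl=-0.031936·-0.142857=0.0046; V=0.619232+-0.031936+0.004562=0.5919
k=7 load: inc=0.004562, refl=0.004562·-0.818182=-0.0037; V=0.587296+0.004562+-0.003733=0.5881
k=8 src: inc=-0.003733, refl=-0.003733·-0.142857=0.0005; V=0.591858+-0.003733+0.000533=0.5887
k=9 load: inc=0.000533, refl=0.000533·-0.818182=-0.0004; V=0.588126+0.000533+-0.000436=0.5882
k=10 src: inc=-0.000436, refl=-0.000436·-0.142857=0.0001; V=0.588659+-0.000436+0.000062=0.5883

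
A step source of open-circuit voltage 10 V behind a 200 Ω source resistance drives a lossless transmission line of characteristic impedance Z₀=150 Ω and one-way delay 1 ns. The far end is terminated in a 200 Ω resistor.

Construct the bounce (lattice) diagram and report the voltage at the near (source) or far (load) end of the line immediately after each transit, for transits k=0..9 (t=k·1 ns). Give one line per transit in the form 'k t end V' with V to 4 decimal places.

Γ_L=0.142857, Γ_S=0.142857; launch V₁=10·150/350=4.285714
k=0 src: V=4.2857
k=1 load: inc=4.285714, refl=4.285714·0.142857=0.6122; V=0.000000+4.285714+0.612245=4.8980
k=2 src: inc=0.612245, refl=0.612245·0.142857=0.0875; V=4.285714+0.612245+0.087464=4.9854
k=3 load: inc=0.087464, refl=0.087464·0.142857=0.0125; V=4.897959+0.087464+0.012495=4.9979
k=4 src: inc=0.012495, refl=0.012495·0.142857=0.0018; V=4.985423+0.012495+0.001785=4.9997
k=5 load: inc=0.001785, refl=0.001785·0.142857=0.0003; V=4.997918+0.001785+0.000255=5.0000
k=6 src: inc=0.000255, refl=0.000255·0.142857=0.0000; V=4.999703+0.000255+0.000036=5.0000
k=7 load: inc=0.000036, refl=0.000036·0.142857=0.0000; V=4.999958+0.000036+0.000005=5.0000
k=8 src: inc=0.000005, refl=0.000005·0.142857=0.0000; V=4.999994+0.000005+0.000001=5.0000
k=9 load: inc=0.000001, refl=0.000001·0.142857=0.0000; V=4.999999+0.000001+0.000000=5.0000

0 0 source 4.2857
1 1 load 4.8980
2 2 source 4.9854
3 3 load 4.9979
4 4 source 4.9997
5 5 load 5.0000
6 6 source 5.0000
7 7 load 5.0000
8 8 source 5.0000
9 9 load 5.0000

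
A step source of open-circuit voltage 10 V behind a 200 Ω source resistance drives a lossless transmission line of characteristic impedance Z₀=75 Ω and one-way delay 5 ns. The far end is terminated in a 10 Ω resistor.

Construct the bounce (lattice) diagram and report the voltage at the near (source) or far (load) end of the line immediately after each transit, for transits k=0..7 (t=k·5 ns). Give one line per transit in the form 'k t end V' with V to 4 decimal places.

Γ_L=-0.764706, Γ_S=0.454545; launch V₁=10·75/275=2.727273
k=0 src: V=2.7273
k=1 load: inc=2.727273, refl=2.727273·-0.764706=-2.0856; V=0.000000+2.727273+-2.085561=0.6417
k=2 src: inc=-2.085561, refl=-2.085561·0.454545=-0.9480; V=2.727273+-2.085561+-0.947982=-0.3063
k=3 load: inc=-0.947982, refl=-0.947982·-0.764706=0.7249; V=0.641711+-0.947982+0.724928=0.4187
k=4 src: inc=0.724928, refl=0.724928·0.454545=0.3295; V=-0.306271+0.724928+0.329513=0.7482
k=5 load: inc=0.329513, refl=0.329513·-0.764706=-0.2520; V=0.418657+0.329513+-0.251980=0.4962
k=6 src: inc=-0.251980, refl=-0.251980·0.454545=-0.1145; V=0.748169+-0.251980+-0.114536=0.3817
k=7 load: inc=-0.114536, refl=-0.114536·-0.764706=0.0876; V=0.496189+-0.114536+0.087587=0.4692

0 0 source 2.7273
1 5 load 0.6417
2 10 source -0.3063
3 15 load 0.4187
4 20 source 0.7482
5 25 load 0.4962
6 30 source 0.3817
7 35 load 0.4692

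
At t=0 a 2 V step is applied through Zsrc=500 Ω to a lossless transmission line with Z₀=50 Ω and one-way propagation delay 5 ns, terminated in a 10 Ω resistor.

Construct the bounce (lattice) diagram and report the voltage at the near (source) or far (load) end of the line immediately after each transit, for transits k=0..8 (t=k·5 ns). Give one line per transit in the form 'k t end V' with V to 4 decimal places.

0 0 source 0.1818
1 5 load 0.0606
2 10 source -0.0386
3 15 load 0.0275
4 20 source 0.0816
5 25 load 0.0456
6 30 source 0.0161
7 35 load 0.0357
8 40 source 0.0518

Γ_L=-0.666667, Γ_S=0.818182; launch V₁=2·50/550=0.181818
k=0 src: V=0.1818
k=1 load: inc=0.181818, refl=0.181818·-0.666667=-0.1212; V=0.000000+0.181818+-0.121212=0.0606
k=2 src: inc=-0.121212, refl=-0.121212·0.818182=-0.0992; V=0.181818+-0.121212+-0.099174=-0.0386
k=3 load: inc=-0.099174, refl=-0.099174·-0.666667=0.0661; V=0.060606+-0.099174+0.066116=0.0275
k=4 src: inc=0.066116, refl=0.066116·0.818182=0.0541; V=-0.038567+0.066116+0.054095=0.0816
k=5 load: inc=0.054095, refl=0.054095·-0.666667=-0.0361; V=0.027548+0.054095+-0.036063=0.0456
k=6 src: inc=-0.036063, refl=-0.036063·0.818182=-0.0295; V=0.081643+-0.036063+-0.029506=0.0161
k=7 load: inc=-0.029506, refl=-0.029506·-0.666667=0.0197; V=0.045580+-0.029506+0.019671=0.0357
k=8 src: inc=0.019671, refl=0.019671·0.818182=0.0161; V=0.016074+0.019671+0.016094=0.0518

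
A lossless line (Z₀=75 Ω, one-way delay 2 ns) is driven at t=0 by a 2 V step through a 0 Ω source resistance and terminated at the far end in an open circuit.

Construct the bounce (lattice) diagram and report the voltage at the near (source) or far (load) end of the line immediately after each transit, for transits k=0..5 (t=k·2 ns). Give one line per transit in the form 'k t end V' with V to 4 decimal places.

0 0 source 2.0000
1 2 load 4.0000
2 4 source 2.0000
3 6 load 0.0000
4 8 source 2.0000
5 10 load 4.0000

Γ_L=1.000000, Γ_S=-1.000000; launch V₁=2·75/75=2.000000
k=0 src: V=2.0000
k=1 load: inc=2.000000, refl=2.000000·1.000000=2.0000; V=0.000000+2.000000+2.000000=4.0000
k=2 src: inc=2.000000, refl=2.000000·-1.000000=-2.0000; V=2.000000+2.000000+-2.000000=2.0000
k=3 load: inc=-2.000000, refl=-2.000000·1.000000=-2.0000; V=4.000000+-2.000000+-2.000000=0.0000
k=4 src: inc=-2.000000, refl=-2.000000·-1.000000=2.0000; V=2.000000+-2.000000+2.000000=2.0000
k=5 load: inc=2.000000, refl=2.000000·1.000000=2.0000; V=0.000000+2.000000+2.000000=4.0000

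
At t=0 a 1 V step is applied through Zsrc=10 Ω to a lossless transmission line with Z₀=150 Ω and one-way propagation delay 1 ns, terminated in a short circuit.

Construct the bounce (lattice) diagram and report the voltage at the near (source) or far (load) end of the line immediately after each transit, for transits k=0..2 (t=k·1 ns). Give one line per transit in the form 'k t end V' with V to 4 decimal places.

Γ_L=-1.000000, Γ_S=-0.875000; launch V₁=1·150/160=0.937500
k=0 src: V=0.9375
k=1 load: inc=0.937500, refl=0.937500·-1.000000=-0.9375; V=0.000000+0.937500+-0.937500=0.0000
k=2 src: inc=-0.937500, refl=-0.937500·-0.875000=0.8203; V=0.937500+-0.937500+0.820312=0.8203

0 0 source 0.9375
1 1 load 0.0000
2 2 source 0.8203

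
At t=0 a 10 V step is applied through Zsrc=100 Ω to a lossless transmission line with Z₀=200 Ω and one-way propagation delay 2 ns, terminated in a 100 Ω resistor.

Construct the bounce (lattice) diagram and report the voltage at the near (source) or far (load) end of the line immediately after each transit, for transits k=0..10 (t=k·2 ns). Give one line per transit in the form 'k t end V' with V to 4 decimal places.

Γ_L=-0.333333, Γ_S=-0.333333; launch V₁=10·200/300=6.666667
k=0 src: V=6.6667
k=1 load: inc=6.666667, refl=6.666667·-0.333333=-2.2222; V=0.000000+6.666667+-2.222222=4.4444
k=2 src: inc=-2.222222, refl=-2.222222·-0.333333=0.7407; V=6.666667+-2.222222+0.740741=5.1852
k=3 load: inc=0.740741, refl=0.740741·-0.333333=-0.2469; V=4.444444+0.740741+-0.246914=4.9383
k=4 src: inc=-0.246914, refl=-0.246914·-0.333333=0.0823; V=5.185185+-0.246914+0.082305=5.0206
k=5 load: inc=0.082305, refl=0.082305·-0.333333=-0.0274; V=4.938272+0.082305+-0.027435=4.9931
k=6 src: inc=-0.027435, refl=-0.027435·-0.333333=0.0091; V=5.020576+-0.027435+0.009145=5.0023
k=7 load: inc=0.009145, refl=0.009145·-0.333333=-0.0030; V=4.993141+0.009145+-0.003048=4.9992
k=8 src: inc=-0.003048, refl=-0.003048·-0.333333=0.0010; V=5.002286+-0.003048+0.001016=5.0003
k=9 load: inc=0.001016, refl=0.001016·-0.333333=-0.0003; V=4.999238+0.001016+-0.000339=4.9999
k=10 src: inc=-0.000339, refl=-0.000339·-0.333333=0.0001; V=5.000254+-0.000339+0.000113=5.0000

0 0 source 6.6667
1 2 load 4.4444
2 4 source 5.1852
3 6 load 4.9383
4 8 source 5.0206
5 10 load 4.9931
6 12 source 5.0023
7 14 load 4.9992
8 16 source 5.0003
9 18 load 4.9999
10 20 source 5.0000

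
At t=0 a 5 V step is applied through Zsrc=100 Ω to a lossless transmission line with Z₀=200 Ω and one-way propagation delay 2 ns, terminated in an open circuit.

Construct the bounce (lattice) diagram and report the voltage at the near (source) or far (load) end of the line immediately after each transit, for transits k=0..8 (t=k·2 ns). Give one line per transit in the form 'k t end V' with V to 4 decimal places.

0 0 source 3.3333
1 2 load 6.6667
2 4 source 5.5556
3 6 load 4.4444
4 8 source 4.8148
5 10 load 5.1852
6 12 source 5.0617
7 14 load 4.9383
8 16 source 4.9794

Γ_L=1.000000, Γ_S=-0.333333; launch V₁=5·200/300=3.333333
k=0 src: V=3.3333
k=1 load: inc=3.333333, refl=3.333333·1.000000=3.3333; V=0.000000+3.333333+3.333333=6.6667
k=2 src: inc=3.333333, refl=3.333333·-0.333333=-1.1111; V=3.333333+3.333333+-1.111111=5.5556
k=3 load: inc=-1.111111, refl=-1.111111·1.000000=-1.1111; V=6.666667+-1.111111+-1.111111=4.4444
k=4 src: inc=-1.111111, refl=-1.111111·-0.333333=0.3704; V=5.555556+-1.111111+0.370370=4.8148
k=5 load: inc=0.370370, refl=0.370370·1.000000=0.3704; V=4.444444+0.370370+0.370370=5.1852
k=6 src: inc=0.370370, refl=0.370370·-0.333333=-0.1235; V=4.814815+0.370370+-0.123457=5.0617
k=7 load: inc=-0.123457, refl=-0.123457·1.000000=-0.1235; V=5.185185+-0.123457+-0.123457=4.9383
k=8 src: inc=-0.123457, refl=-0.123457·-0.333333=0.0412; V=5.061728+-0.123457+0.041152=4.9794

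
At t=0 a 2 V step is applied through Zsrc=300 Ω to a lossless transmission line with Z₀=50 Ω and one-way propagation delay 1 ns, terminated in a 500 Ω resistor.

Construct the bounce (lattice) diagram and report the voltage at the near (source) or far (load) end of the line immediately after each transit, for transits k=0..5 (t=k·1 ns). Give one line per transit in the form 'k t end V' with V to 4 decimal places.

Γ_L=0.818182, Γ_S=0.714286; launch V₁=2·50/350=0.285714
k=0 src: V=0.2857
k=1 load: inc=0.285714, refl=0.285714·0.818182=0.2338; V=0.000000+0.285714+0.233766=0.5195
k=2 src: inc=0.233766, refl=0.233766·0.714286=0.1670; V=0.285714+0.233766+0.166976=0.6865
k=3 load: inc=0.166976, refl=0.166976·0.818182=0.1366; V=0.519481+0.166976+0.136617=0.8231
k=4 src: inc=0.136617, refl=0.136617·0.714286=0.0976; V=0.686456+0.136617+0.097583=0.9207
k=5 load: inc=0.097583, refl=0.097583·0.818182=0.0798; V=0.823073+0.097583+0.079841=1.0005

0 0 source 0.2857
1 1 load 0.5195
2 2 source 0.6865
3 3 load 0.8231
4 4 source 0.9207
5 5 load 1.0005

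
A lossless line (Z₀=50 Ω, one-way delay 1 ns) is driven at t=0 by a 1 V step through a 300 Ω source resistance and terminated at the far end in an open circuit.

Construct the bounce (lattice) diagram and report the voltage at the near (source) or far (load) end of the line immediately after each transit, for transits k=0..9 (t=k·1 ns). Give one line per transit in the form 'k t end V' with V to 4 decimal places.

Γ_L=1.000000, Γ_S=0.714286; launch V₁=1·50/350=0.142857
k=0 src: V=0.1429
k=1 load: inc=0.142857, refl=0.142857·1.000000=0.1429; V=0.000000+0.142857+0.142857=0.2857
k=2 src: inc=0.142857, refl=0.142857·0.714286=0.1020; V=0.142857+0.142857+0.102041=0.3878
k=3 load: inc=0.102041, refl=0.102041·1.000000=0.1020; V=0.285714+0.102041+0.102041=0.4898
k=4 src: inc=0.102041, refl=0.102041·0.714286=0.0729; V=0.387755+0.102041+0.072886=0.5627
k=5 load: inc=0.072886, refl=0.072886·1.000000=0.0729; V=0.489796+0.072886+0.072886=0.6356
k=6 src: inc=0.072886, refl=0.072886·0.714286=0.0521; V=0.562682+0.072886+0.052062=0.6876
k=7 load: inc=0.052062, refl=0.052062·1.000000=0.0521; V=0.635569+0.052062+0.052062=0.7397
k=8 src: inc=0.052062, refl=0.052062·0.714286=0.0372; V=0.687630+0.052062+0.037187=0.7769
k=9 load: inc=0.037187, refl=0.037187·1.000000=0.0372; V=0.739692+0.037187+0.037187=0.8141

0 0 source 0.1429
1 1 load 0.2857
2 2 source 0.3878
3 3 load 0.4898
4 4 source 0.5627
5 5 load 0.6356
6 6 source 0.6876
7 7 load 0.7397
8 8 source 0.7769
9 9 load 0.8141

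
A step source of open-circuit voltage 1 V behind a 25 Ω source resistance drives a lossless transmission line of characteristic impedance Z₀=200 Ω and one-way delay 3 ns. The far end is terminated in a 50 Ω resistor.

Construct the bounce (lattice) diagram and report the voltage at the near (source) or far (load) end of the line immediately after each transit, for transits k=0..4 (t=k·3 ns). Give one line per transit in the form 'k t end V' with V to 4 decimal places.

0 0 source 0.8889
1 3 load 0.3556
2 6 source 0.7704
3 9 load 0.5215
4 12 source 0.7151

Γ_L=-0.600000, Γ_S=-0.777778; launch V₁=1·200/225=0.888889
k=0 src: V=0.8889
k=1 load: inc=0.888889, refl=0.888889·-0.600000=-0.5333; V=0.000000+0.888889+-0.533333=0.3556
k=2 src: inc=-0.533333, refl=-0.533333·-0.777778=0.4148; V=0.888889+-0.533333+0.414815=0.7704
k=3 load: inc=0.414815, refl=0.414815·-0.600000=-0.2489; V=0.355556+0.414815+-0.248889=0.5215
k=4 src: inc=-0.248889, refl=-0.248889·-0.777778=0.1936; V=0.770370+-0.248889+0.193580=0.7151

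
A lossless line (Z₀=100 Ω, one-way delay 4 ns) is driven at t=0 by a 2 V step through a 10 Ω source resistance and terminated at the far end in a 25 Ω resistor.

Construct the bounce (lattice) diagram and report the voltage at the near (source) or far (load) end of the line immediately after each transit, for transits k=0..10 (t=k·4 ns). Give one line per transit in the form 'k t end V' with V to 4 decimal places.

Γ_L=-0.600000, Γ_S=-0.818182; launch V₁=2·100/110=1.818182
k=0 src: V=1.8182
k=1 load: inc=1.818182, refl=1.818182·-0.600000=-1.0909; V=0.000000+1.818182+-1.090909=0.7273
k=2 src: inc=-1.090909, refl=-1.090909·-0.818182=0.8926; V=1.818182+-1.090909+0.892562=1.6198
k=3 load: inc=0.892562, refl=0.892562·-0.600000=-0.5355; V=0.727273+0.892562+-0.535537=1.0843
k=4 src: inc=-0.535537, refl=-0.535537·-0.818182=0.4382; V=1.619835+-0.535537+0.438167=1.5225
k=5 load: inc=0.438167, refl=0.438167·-0.600000=-0.2629; V=1.084298+0.438167+-0.262900=1.2596
k=6 src: inc=-0.262900, refl=-0.262900·-0.818182=0.2151; V=1.522464+-0.262900+0.215100=1.4747
k=7 load: inc=0.215100, refl=0.215100·-0.600000=-0.1291; V=1.259564+0.215100+-0.129060=1.3456
k=8 src: inc=-0.129060, refl=-0.129060·-0.818182=0.1056; V=1.474664+-0.129060+0.105595=1.4512
k=9 load: inc=0.105595, refl=0.105595·-0.600000=-0.0634; V=1.345604+0.105595+-0.063357=1.3878
k=10 src: inc=-0.063357, refl=-0.063357·-0.818182=0.0518; V=1.451199+-0.063357+0.051837=1.4397

0 0 source 1.8182
1 4 load 0.7273
2 8 source 1.6198
3 12 load 1.0843
4 16 source 1.5225
5 20 load 1.2596
6 24 source 1.4747
7 28 load 1.3456
8 32 source 1.4512
9 36 load 1.3878
10 40 source 1.4397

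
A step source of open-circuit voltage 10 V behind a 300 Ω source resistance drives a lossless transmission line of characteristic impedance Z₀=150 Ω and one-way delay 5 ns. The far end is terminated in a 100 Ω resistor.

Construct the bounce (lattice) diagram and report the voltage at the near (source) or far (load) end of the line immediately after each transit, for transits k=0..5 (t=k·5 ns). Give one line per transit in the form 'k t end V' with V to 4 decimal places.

0 0 source 3.3333
1 5 load 2.6667
2 10 source 2.4444
3 15 load 2.4889
4 20 source 2.5037
5 25 load 2.5007

Γ_L=-0.200000, Γ_S=0.333333; launch V₁=10·150/450=3.333333
k=0 src: V=3.3333
k=1 load: inc=3.333333, refl=3.333333·-0.200000=-0.6667; V=0.000000+3.333333+-0.666667=2.6667
k=2 src: inc=-0.666667, refl=-0.666667·0.333333=-0.2222; V=3.333333+-0.666667+-0.222222=2.4444
k=3 load: inc=-0.222222, refl=-0.222222·-0.200000=0.0444; V=2.666667+-0.222222+0.044444=2.4889
k=4 src: inc=0.044444, refl=0.044444·0.333333=0.0148; V=2.444444+0.044444+0.014815=2.5037
k=5 load: inc=0.014815, refl=0.014815·-0.200000=-0.0030; V=2.488889+0.014815+-0.002963=2.5007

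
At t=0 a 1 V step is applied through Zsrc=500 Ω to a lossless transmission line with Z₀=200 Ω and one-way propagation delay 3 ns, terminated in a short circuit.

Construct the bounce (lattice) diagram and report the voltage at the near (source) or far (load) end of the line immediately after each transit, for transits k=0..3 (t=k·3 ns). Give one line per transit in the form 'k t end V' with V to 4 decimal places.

0 0 source 0.2857
1 3 load 0.0000
2 6 source -0.1224
3 9 load 0.0000

Γ_L=-1.000000, Γ_S=0.428571; launch V₁=1·200/700=0.285714
k=0 src: V=0.2857
k=1 load: inc=0.285714, refl=0.285714·-1.000000=-0.2857; V=0.000000+0.285714+-0.285714=0.0000
k=2 src: inc=-0.285714, refl=-0.285714·0.428571=-0.1224; V=0.285714+-0.285714+-0.122449=-0.1224
k=3 load: inc=-0.122449, refl=-0.122449·-1.000000=0.1224; V=0.000000+-0.122449+0.122449=0.0000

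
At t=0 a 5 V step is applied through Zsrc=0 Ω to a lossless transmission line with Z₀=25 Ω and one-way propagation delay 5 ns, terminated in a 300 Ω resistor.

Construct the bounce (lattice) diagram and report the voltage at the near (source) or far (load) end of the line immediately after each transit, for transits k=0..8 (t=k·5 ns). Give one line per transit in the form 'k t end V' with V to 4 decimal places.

0 0 source 5.0000
1 5 load 9.2308
2 10 source 5.0000
3 15 load 1.4201
4 20 source 5.0000
5 25 load 8.0291
6 30 source 5.0000
7 35 load 2.4369
8 40 source 5.0000

Γ_L=0.846154, Γ_S=-1.000000; launch V₁=5·25/25=5.000000
k=0 src: V=5.0000
k=1 load: inc=5.000000, refl=5.000000·0.846154=4.2308; V=0.000000+5.000000+4.230769=9.2308
k=2 src: inc=4.230769, refl=4.230769·-1.000000=-4.2308; V=5.000000+4.230769+-4.230769=5.0000
k=3 load: inc=-4.230769, refl=-4.230769·0.846154=-3.5799; V=9.230769+-4.230769+-3.579882=1.4201
k=4 src: inc=-3.579882, refl=-3.579882·-1.000000=3.5799; V=5.000000+-3.579882+3.579882=5.0000
k=5 load: inc=3.579882, refl=3.579882·0.846154=3.0291; V=1.420118+3.579882+3.029131=8.0291
k=6 src: inc=3.029131, refl=3.029131·-1.000000=-3.0291; V=5.000000+3.029131+-3.029131=5.0000
k=7 load: inc=-3.029131, refl=-3.029131·0.846154=-2.5631; V=8.029131+-3.029131+-2.563111=2.4369
k=8 src: inc=-2.563111, refl=-2.563111·-1.000000=2.5631; V=5.000000+-2.563111+2.563111=5.0000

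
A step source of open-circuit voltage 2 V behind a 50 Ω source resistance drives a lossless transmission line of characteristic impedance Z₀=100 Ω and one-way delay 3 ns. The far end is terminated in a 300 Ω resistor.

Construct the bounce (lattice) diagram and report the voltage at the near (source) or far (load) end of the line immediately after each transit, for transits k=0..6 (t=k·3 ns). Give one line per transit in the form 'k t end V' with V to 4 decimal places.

0 0 source 1.3333
1 3 load 2.0000
2 6 source 1.7778
3 9 load 1.6667
4 12 source 1.7037
5 15 load 1.7222
6 18 source 1.7160

Γ_L=0.500000, Γ_S=-0.333333; launch V₁=2·100/150=1.333333
k=0 src: V=1.3333
k=1 load: inc=1.333333, refl=1.333333·0.500000=0.6667; V=0.000000+1.333333+0.666667=2.0000
k=2 src: inc=0.666667, refl=0.666667·-0.333333=-0.2222; V=1.333333+0.666667+-0.222222=1.7778
k=3 load: inc=-0.222222, refl=-0.222222·0.500000=-0.1111; V=2.000000+-0.222222+-0.111111=1.6667
k=4 src: inc=-0.111111, refl=-0.111111·-0.333333=0.0370; V=1.777778+-0.111111+0.037037=1.7037
k=5 load: inc=0.037037, refl=0.037037·0.500000=0.0185; V=1.666667+0.037037+0.018519=1.7222
k=6 src: inc=0.018519, refl=0.018519·-0.333333=-0.0062; V=1.703704+0.018519+-0.006173=1.7160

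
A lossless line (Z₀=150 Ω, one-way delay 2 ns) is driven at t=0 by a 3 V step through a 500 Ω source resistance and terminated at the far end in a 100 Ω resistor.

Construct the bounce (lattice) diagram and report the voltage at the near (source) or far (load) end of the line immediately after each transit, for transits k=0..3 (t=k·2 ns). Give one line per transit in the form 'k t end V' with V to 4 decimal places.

Γ_L=-0.200000, Γ_S=0.538462; launch V₁=3·150/650=0.692308
k=0 src: V=0.6923
k=1 load: inc=0.692308, refl=0.692308·-0.200000=-0.1385; V=0.000000+0.692308+-0.138462=0.5538
k=2 src: inc=-0.138462, refl=-0.138462·0.538462=-0.0746; V=0.692308+-0.138462+-0.074556=0.4793
k=3 load: inc=-0.074556, refl=-0.074556·-0.200000=0.0149; V=0.553846+-0.074556+0.014911=0.4942

0 0 source 0.6923
1 2 load 0.5538
2 4 source 0.4793
3 6 load 0.4942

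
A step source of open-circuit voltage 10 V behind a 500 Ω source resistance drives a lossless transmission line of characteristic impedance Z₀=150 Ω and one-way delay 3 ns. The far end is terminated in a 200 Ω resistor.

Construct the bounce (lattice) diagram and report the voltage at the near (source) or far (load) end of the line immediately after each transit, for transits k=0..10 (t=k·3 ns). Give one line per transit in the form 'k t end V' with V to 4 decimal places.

Γ_L=0.142857, Γ_S=0.538462; launch V₁=10·150/650=2.307692
k=0 src: V=2.3077
k=1 load: inc=2.307692, refl=2.307692·0.142857=0.3297; V=0.000000+2.307692+0.329670=2.6374
k=2 src: inc=0.329670, refl=0.329670·0.538462=0.1775; V=2.307692+0.329670+0.177515=2.8149
k=3 load: inc=0.177515, refl=0.177515·0.142857=0.0254; V=2.637363+0.177515+0.025359=2.8402
k=4 src: inc=0.025359, refl=0.025359·0.538462=0.0137; V=2.814877+0.025359+0.013655=2.8539
k=5 load: inc=0.013655, refl=0.013655·0.142857=0.0020; V=2.840237+0.013655+0.001951=2.8558
k=6 src: inc=0.001951, refl=0.001951·0.538462=0.0011; V=2.853892+0.001951+0.001050=2.8569
k=7 load: inc=0.001050, refl=0.001050·0.142857=0.0002; V=2.855842+0.001050+0.000150=2.8570
k=8 src: inc=0.000150, refl=0.000150·0.538462=0.0001; V=2.856893+0.000150+0.000081=2.8571
k=9 load: inc=0.000081, refl=0.000081·0.142857=0.0000; V=2.857043+0.000081+0.000012=2.8571
k=10 src: inc=0.000012, refl=0.000012·0.538462=0.0000; V=2.857124+0.000012+0.000006=2.8571

0 0 source 2.3077
1 3 load 2.6374
2 6 source 2.8149
3 9 load 2.8402
4 12 source 2.8539
5 15 load 2.8558
6 18 source 2.8569
7 21 load 2.8570
8 24 source 2.8571
9 27 load 2.8571
10 30 source 2.8571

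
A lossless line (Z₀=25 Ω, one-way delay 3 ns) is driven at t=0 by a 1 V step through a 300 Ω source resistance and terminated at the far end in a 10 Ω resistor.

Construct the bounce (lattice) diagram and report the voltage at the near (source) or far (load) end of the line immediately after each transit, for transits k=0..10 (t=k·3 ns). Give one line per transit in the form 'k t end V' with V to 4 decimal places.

0 0 source 0.0769
1 3 load 0.0440
2 6 source 0.0161
3 9 load 0.0280
4 12 source 0.0381
5 15 load 0.0338
6 18 source 0.0301
7 21 load 0.0317
8 24 source 0.0330
9 27 load 0.0325
10 30 source 0.0320

Γ_L=-0.428571, Γ_S=0.846154; launch V₁=1·25/325=0.076923
k=0 src: V=0.0769
k=1 load: inc=0.076923, refl=0.076923·-0.428571=-0.0330; V=0.000000+0.076923+-0.032967=0.0440
k=2 src: inc=-0.032967, refl=-0.032967·0.846154=-0.0279; V=0.076923+-0.032967+-0.027895=0.0161
k=3 load: inc=-0.027895, refl=-0.027895·-0.428571=0.0120; V=0.043956+-0.027895+0.011955=0.0280
k=4 src: inc=0.011955, refl=0.011955·0.846154=0.0101; V=0.016061+0.011955+0.010116=0.0381
k=5 load: inc=0.010116, refl=0.010116·-0.428571=-0.0043; V=0.028016+0.010116+-0.004335=0.0338
k=6 src: inc=-0.004335, refl=-0.004335·0.846154=-0.0037; V=0.038132+-0.004335+-0.003668=0.0301
k=7 load: inc=-0.003668, refl=-0.003668·-0.428571=0.0016; V=0.033796+-0.003668+0.001572=0.0317
k=8 src: inc=0.001572, refl=0.001572·0.846154=0.0013; V=0.030128+0.001572+0.001330=0.0330
k=9 load: inc=0.001330, refl=0.001330·-0.428571=-0.0006; V=0.031700+0.001330+-0.000570=0.0325
k=10 src: inc=-0.000570, refl=-0.000570·0.846154=-0.0005; V=0.033030+-0.000570+-0.000482=0.0320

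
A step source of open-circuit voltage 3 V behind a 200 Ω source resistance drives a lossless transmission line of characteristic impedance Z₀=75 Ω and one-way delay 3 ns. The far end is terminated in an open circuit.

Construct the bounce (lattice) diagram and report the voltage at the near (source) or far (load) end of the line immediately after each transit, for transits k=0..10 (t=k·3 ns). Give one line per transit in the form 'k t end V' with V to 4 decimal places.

Γ_L=1.000000, Γ_S=0.454545; launch V₁=3·75/275=0.818182
k=0 src: V=0.8182
k=1 load: inc=0.818182, refl=0.818182·1.000000=0.8182; V=0.000000+0.818182+0.818182=1.6364
k=2 src: inc=0.818182, refl=0.818182·0.454545=0.3719; V=0.818182+0.818182+0.371901=2.0083
k=3 load: inc=0.371901, refl=0.371901·1.000000=0.3719; V=1.636364+0.371901+0.371901=2.3802
k=4 src: inc=0.371901, refl=0.371901·0.454545=0.1690; V=2.008264+0.371901+0.169046=2.5492
k=5 load: inc=0.169046, refl=0.169046·1.000000=0.1690; V=2.380165+0.169046+0.169046=2.7183
k=6 src: inc=0.169046, refl=0.169046·0.454545=0.0768; V=2.549211+0.169046+0.076839=2.7951
k=7 load: inc=0.076839, refl=0.076839·1.000000=0.0768; V=2.718257+0.076839+0.076839=2.8719
k=8 src: inc=0.076839, refl=0.076839·0.454545=0.0349; V=2.795096+0.076839+0.034927=2.9069
k=9 load: inc=0.034927, refl=0.034927·1.000000=0.0349; V=2.871935+0.034927+0.034927=2.9418
k=10 src: inc=0.034927, refl=0.034927·0.454545=0.0159; V=2.906862+0.034927+0.015876=2.9577

0 0 source 0.8182
1 3 load 1.6364
2 6 source 2.0083
3 9 load 2.3802
4 12 source 2.5492
5 15 load 2.7183
6 18 source 2.7951
7 21 load 2.8719
8 24 source 2.9069
9 27 load 2.9418
10 30 source 2.9577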